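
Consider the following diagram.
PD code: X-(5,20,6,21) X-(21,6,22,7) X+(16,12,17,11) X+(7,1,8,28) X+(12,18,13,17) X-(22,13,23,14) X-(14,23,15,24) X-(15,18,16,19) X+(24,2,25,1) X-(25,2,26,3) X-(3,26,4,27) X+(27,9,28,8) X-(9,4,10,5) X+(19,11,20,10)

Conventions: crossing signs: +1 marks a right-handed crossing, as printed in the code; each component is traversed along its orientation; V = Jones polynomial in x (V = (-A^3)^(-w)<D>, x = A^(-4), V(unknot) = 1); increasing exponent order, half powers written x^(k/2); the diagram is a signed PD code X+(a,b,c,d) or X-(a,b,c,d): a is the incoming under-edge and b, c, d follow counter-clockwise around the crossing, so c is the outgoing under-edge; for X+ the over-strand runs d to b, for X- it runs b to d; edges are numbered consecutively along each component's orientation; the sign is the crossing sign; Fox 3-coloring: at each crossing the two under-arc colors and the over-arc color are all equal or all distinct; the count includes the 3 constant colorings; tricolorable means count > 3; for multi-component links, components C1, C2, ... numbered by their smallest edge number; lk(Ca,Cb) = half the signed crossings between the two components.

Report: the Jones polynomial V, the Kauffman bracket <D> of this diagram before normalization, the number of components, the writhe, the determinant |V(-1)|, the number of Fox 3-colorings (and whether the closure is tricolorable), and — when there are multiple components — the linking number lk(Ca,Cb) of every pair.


Jones polynomial: V(x) = x^-7 - 3x^-6 + 6x^-5 - 10x^-4 + 12x^-3 - 12x^-2 + 12x^-1 - 9 + 6x - 3x^2 + x^3
<D> = A^-18 - 3A^-14 + 6A^-10 - 9A^-6 + 12A^-2 - 12A^2 + 12A^6 - 10A^10 + 6A^14 - 3A^18 + A^22; writhe -2
components 1, writhe -2 (14 crossings)
3-colorings: 9 of 3^14, det 75 — tricolorable
note: w = -2 shifts under R1 moves; the (-A^3)^(2) factor cancels that in V


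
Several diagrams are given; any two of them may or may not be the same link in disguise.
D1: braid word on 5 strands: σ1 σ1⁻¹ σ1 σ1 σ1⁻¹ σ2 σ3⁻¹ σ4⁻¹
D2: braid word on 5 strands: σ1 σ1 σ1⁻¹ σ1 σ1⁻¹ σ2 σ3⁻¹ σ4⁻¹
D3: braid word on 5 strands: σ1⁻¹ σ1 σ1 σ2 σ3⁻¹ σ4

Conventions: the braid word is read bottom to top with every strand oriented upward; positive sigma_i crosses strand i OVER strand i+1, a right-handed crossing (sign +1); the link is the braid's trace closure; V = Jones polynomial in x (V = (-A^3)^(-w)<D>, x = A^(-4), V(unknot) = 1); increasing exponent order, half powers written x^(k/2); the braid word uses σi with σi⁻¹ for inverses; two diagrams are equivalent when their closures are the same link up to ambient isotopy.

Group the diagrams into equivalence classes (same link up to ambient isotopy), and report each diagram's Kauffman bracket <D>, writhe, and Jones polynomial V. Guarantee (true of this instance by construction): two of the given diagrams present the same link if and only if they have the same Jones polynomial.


classes: {D1, D2, D3}
V(D1) = 1  [8 crossings, <D> = 1, w = 0]
V(D2) = 1  [8 crossings, <D> = 1, w = 0]
D3 (bracket A^6; 6 crossings at w = +2): V = 1
note: one V(x) for all 3 diagrams — one class (guaranteed)


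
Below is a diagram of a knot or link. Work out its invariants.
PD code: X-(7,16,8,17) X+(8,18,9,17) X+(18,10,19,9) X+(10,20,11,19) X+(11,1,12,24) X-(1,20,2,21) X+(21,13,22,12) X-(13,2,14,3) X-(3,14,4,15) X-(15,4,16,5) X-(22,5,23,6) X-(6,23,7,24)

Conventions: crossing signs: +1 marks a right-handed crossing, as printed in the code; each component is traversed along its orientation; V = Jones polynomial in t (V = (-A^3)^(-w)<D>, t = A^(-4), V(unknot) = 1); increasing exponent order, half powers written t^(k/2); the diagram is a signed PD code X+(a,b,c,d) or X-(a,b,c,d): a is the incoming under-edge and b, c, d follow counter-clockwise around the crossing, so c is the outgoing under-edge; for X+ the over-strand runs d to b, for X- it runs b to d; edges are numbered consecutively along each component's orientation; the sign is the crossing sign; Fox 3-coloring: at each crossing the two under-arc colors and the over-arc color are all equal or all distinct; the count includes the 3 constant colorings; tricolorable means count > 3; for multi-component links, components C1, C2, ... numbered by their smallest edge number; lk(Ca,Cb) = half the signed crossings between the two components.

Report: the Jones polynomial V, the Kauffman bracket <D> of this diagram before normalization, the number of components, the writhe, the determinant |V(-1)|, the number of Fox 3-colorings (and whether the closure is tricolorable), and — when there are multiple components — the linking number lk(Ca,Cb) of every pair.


Jones polynomial: V(t) = -t^-6 + 3t^-5 - 5t^-4 + 6t^-3 - 6t^-2 + 6t^-1 - 4 + 3t - t^2
<D> = -A^-14 + 3A^-10 - 4A^-6 + 6A^-2 - 6A^2 + 6A^6 - 5A^10 + 3A^14 - A^18; writhe -2
components 1, writhe -2 (12 crossings)
3-colorings: 3 of 3^12, det 35 — not tricolorable
note: w = -2 shifts under R1 moves; the (-A^3)^(2) factor cancels that in V


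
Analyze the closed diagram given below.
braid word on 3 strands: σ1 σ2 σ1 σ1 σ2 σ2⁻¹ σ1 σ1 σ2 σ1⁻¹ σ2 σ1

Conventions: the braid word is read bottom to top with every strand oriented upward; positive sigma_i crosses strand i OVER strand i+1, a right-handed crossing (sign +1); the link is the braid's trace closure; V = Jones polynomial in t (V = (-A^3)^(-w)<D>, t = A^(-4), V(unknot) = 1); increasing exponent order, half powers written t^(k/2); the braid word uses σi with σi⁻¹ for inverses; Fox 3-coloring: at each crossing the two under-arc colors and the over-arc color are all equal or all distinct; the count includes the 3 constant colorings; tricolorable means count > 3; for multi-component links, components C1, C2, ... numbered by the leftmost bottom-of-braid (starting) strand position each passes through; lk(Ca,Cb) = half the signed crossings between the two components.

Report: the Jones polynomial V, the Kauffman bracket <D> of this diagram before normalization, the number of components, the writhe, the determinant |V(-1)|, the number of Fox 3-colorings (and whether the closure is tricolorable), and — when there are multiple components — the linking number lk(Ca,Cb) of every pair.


V(t) = t^3 + t^5 - t^8
bracket: -A^-8 + A^4 + A^12, w = +8
1 component, writhe +8, over 12 crossings
det 3, colorings 9 of 3^12 — tricolorable
observation: |V(-1)| = 3: so tricolorable, since 3 divides 3


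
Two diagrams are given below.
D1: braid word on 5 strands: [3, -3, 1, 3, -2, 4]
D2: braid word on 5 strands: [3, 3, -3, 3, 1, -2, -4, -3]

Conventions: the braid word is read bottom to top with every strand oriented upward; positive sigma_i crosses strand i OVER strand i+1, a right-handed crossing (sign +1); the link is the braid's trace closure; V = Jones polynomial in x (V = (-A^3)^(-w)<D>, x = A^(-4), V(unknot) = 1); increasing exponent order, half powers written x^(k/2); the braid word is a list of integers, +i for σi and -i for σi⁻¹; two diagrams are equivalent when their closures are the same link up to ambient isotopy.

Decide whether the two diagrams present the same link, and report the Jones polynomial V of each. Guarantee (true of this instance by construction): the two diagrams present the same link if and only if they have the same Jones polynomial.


equivalent: yes
V(D1) = 1  (w +2, c 6, <D> = A^6)
V(D2) = 1  (w 0, c 8, <D> = 1)
why: Markov moves rewrite D1 (6 crossings) into D2 (8)


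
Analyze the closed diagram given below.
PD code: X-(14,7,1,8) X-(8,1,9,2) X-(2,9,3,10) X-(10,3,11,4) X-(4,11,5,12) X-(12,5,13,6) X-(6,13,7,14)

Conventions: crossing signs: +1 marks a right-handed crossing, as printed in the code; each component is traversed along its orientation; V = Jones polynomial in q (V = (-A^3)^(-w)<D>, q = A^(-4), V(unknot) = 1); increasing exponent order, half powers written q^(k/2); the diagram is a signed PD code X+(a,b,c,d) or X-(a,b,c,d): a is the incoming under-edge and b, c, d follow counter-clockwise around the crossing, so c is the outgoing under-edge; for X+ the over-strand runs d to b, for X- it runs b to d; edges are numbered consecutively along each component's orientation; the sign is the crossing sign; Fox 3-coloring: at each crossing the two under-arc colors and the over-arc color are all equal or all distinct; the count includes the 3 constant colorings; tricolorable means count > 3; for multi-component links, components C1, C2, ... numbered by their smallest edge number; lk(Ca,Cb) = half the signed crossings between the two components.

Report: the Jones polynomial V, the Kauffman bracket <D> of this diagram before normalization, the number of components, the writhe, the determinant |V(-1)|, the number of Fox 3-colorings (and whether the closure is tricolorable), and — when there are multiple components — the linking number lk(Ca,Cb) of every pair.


V = -q^-10 + q^-9 - q^-8 + q^-7 - q^-6 + q^-5 + q^-3
<D> = -A^-9 - A^-1 + A^3 - A^7 + A^11 - A^15 + A^19 (w = -7)
1 component over 7 crossings, w = -7
3 Fox colorings among 3^7, |V(-1)| = 7: not tricolorable
why: det 7 = |V(-1)|; not divisible by 3, so not tricolorable


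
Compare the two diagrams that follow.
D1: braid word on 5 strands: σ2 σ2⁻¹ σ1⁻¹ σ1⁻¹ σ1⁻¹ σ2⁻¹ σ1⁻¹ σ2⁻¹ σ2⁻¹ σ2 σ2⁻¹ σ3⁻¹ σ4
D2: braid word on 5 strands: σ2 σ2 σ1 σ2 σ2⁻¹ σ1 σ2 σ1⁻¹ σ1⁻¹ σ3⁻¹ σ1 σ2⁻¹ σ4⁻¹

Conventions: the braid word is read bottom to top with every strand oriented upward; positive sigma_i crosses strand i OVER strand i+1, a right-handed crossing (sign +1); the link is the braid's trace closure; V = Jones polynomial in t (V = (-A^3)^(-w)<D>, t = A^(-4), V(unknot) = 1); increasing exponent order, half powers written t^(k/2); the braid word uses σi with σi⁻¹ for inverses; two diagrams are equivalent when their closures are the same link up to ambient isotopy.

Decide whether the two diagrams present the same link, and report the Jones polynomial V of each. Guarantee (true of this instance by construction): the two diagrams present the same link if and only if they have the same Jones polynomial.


equivalent: no
V(D1) = -t^(-17/2) + t^(-15/2) - t^(-13/2) + t^(-11/2) - t^(-9/2) - t^(-5/2)  (w -7, c 13, <D> = A^-11 + A^-3 - A + A^5 - A^9 + A^13)
V(D2) = -t^(1/2) + t^(3/2) - t^(5/2) - t^(9/2)  [13 crossings, <D> = A^-15 + A^-7 - A^-3 + A, w = +1]
key observation: V(t) takes 2 values over 2 diagrams, fixing the grouping


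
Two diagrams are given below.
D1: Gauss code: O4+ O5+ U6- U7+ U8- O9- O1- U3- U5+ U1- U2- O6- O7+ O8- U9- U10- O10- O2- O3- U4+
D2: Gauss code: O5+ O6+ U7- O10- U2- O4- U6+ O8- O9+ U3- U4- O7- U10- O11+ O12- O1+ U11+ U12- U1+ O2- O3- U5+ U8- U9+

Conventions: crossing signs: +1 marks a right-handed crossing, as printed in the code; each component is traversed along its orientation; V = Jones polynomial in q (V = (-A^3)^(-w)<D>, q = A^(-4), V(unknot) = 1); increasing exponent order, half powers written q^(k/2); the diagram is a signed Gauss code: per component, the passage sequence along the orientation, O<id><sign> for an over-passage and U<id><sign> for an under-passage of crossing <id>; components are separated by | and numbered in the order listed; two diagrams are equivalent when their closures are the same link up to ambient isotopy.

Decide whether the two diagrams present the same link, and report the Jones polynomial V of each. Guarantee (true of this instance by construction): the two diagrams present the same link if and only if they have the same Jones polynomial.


equivalent: yes
D1 (bracket A^-8 + 1 - A^4; 10 crossings at w = -4): V = -q^-4 + q^-3 + q^-1
V(D2) = -q^-4 + q^-3 + q^-1  (w -2, c 12, <D> = A^-2 + A^6 - A^10)
key observation: from 10 to 12 crossings by R-moves: one link, two diagrams


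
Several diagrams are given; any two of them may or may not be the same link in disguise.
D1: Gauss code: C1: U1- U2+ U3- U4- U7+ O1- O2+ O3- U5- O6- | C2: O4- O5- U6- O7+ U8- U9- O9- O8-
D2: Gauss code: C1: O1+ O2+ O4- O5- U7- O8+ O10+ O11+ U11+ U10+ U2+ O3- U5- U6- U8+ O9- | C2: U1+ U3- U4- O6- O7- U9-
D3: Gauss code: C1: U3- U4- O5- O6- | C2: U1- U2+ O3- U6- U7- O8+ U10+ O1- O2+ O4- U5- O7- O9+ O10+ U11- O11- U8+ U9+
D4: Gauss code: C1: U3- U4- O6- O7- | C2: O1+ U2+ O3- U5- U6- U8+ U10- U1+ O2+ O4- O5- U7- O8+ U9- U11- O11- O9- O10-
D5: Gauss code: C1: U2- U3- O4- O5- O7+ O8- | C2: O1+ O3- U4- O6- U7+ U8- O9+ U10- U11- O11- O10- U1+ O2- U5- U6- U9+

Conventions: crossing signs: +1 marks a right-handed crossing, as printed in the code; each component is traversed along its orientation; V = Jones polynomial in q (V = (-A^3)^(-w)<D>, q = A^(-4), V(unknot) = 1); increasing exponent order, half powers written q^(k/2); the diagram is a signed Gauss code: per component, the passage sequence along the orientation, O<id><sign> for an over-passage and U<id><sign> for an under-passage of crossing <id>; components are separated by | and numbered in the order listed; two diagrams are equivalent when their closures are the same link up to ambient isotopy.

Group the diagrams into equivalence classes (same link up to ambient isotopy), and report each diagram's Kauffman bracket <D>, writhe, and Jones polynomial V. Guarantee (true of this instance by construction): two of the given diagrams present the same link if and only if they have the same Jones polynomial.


equivalence classes: {D1} | {D2, D3, D4, D5}
D1 (bracket A^-13 + A^-5; 9 crossings at w = -5): V = -q^(-5/2) - q^(-1/2)
V(D2) = -q^(-9/2) - q^(-5/2) + q^(-3/2) - q^(-1/2)  [11 crossings, <D> = A^-1 - A^3 + A^7 + A^15, w = -1]
D3 (bracket A^-7 - A^-3 + A + A^9; 11 crossings at w = -3): V = -q^(-9/2) - q^(-5/2) + q^(-3/2) - q^(-1/2)
V(D4) = -q^(-9/2) - q^(-5/2) + q^(-3/2) - q^(-1/2)  (w -5, c 11, <D> = A^-13 - A^-9 + A^-5 + A^3)
V(D5) = -q^(-9/2) - q^(-5/2) + q^(-3/2) - q^(-1/2)  (w -5, c 11, <D> = A^-13 - A^-9 + A^-5 + A^3)
key observation: comparing 5 Jones polynomials yields 2 groups


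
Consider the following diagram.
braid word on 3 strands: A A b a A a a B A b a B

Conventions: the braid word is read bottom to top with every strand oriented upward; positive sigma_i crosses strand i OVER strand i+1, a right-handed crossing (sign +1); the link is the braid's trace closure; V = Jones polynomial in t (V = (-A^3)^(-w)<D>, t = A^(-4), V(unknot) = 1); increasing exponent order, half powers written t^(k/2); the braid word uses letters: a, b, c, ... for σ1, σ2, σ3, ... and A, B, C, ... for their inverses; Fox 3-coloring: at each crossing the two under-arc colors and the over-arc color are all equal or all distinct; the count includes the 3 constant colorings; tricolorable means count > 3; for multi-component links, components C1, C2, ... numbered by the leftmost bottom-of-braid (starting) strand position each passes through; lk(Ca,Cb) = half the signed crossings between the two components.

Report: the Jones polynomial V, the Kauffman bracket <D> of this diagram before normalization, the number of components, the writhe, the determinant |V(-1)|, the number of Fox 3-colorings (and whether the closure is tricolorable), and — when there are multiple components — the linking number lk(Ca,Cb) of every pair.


V = -t^-3 + 2t^-2 - 2t^-1 + 3 - 2t + 2t^2 - t^3
<D> = -A^-12 + 2A^-8 - 2A^-4 + 3 - 2A^4 + 2A^8 - A^12 (w = 0)
1 component over 12 crossings, w = 0
3 Fox colorings among 3^12, |V(-1)| = 13: not tricolorable
why: det 13 = |V(-1)|; not divisible by 3, so not tricolorable


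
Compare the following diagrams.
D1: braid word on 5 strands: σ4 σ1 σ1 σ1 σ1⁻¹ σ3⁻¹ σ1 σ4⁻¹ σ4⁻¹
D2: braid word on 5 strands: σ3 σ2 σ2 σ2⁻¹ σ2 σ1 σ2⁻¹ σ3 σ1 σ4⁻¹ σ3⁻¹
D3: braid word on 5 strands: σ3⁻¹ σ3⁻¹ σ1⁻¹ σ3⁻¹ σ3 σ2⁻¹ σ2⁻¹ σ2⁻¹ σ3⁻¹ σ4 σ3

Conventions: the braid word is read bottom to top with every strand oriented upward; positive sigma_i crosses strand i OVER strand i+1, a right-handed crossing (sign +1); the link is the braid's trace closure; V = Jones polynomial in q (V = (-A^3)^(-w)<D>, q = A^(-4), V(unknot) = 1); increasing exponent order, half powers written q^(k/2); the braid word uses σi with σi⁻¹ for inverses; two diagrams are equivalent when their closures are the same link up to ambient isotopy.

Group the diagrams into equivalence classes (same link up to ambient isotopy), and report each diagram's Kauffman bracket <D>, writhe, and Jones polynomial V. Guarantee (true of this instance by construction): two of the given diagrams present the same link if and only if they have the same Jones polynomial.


classes: {D1} | {D2} | {D3}
V(D1) = -q^(1/2) - q^(3/2) - q^(5/2) + q^(9/2)  [9 crossings, <D> = -A^-15 + A^-7 + A^-3 + A, w = +1]
V(D2) = -q^(1/2) + q^(3/2) - q^(5/2) - q^(9/2)  [11 crossings, <D> = A^-9 + A^-1 - A^3 + A^7, w = +3]
D3 (bracket A^-9 + 2A^-1 - A^3 + A^7 - A^11; 11 crossings at w = -5): V = q^(-13/2) - q^(-11/2) + q^(-9/2) - 2q^(-7/2) - q^(-3/2)
note: 3 classes among 3 diagrams; unequal V(q) rules out equality


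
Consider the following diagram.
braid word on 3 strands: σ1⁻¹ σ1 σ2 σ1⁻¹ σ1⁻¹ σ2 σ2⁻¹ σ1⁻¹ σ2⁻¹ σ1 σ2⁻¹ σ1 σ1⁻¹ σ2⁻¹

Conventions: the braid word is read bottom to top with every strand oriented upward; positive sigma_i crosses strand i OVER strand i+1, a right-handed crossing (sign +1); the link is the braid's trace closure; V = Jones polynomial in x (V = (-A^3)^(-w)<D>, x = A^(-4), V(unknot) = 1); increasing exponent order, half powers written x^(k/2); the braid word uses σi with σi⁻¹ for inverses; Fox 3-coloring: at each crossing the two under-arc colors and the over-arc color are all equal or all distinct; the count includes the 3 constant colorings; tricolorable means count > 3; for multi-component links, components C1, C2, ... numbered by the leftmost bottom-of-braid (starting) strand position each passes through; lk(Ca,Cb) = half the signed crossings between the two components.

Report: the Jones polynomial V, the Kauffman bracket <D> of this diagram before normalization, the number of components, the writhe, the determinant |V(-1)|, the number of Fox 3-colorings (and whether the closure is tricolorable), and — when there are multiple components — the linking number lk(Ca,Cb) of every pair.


V(x) = -x^-6 + x^-5 - x^-4 + 2x^-3 - x^-2 + x^-1
bracket: A^-8 - A^-4 + 2 - A^4 + A^8 - A^12, w = -4
1 component, writhe -4, over 14 crossings
det 7, colorings 3 of 3^14 — not tricolorable
observation: the span of V is 5, forcing >= 5 crossings in any diagram


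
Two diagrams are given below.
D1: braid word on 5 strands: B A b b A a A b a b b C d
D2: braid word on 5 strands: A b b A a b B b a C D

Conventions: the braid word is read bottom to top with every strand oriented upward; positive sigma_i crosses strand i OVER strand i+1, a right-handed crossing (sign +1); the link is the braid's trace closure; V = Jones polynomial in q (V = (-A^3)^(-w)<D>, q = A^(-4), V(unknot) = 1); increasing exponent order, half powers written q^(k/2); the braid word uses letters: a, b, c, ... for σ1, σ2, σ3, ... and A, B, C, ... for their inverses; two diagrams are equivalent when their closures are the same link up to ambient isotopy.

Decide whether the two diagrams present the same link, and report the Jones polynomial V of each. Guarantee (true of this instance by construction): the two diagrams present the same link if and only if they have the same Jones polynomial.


same link: yes
V(D1) = -q^(1/2) - q^(3/2) - q^(5/2) + q^(9/2)  [13 crossings, <D> = -A^-9 + A^-1 + A^3 + A^7, w = +3]
D2 (bracket -A^-15 + A^-7 + A^-3 + A; 11 crossings at w = +1): V = -q^(1/2) - q^(3/2) - q^(5/2) + q^(9/2)
note: all 2 diagrams share one V(q), hence one class


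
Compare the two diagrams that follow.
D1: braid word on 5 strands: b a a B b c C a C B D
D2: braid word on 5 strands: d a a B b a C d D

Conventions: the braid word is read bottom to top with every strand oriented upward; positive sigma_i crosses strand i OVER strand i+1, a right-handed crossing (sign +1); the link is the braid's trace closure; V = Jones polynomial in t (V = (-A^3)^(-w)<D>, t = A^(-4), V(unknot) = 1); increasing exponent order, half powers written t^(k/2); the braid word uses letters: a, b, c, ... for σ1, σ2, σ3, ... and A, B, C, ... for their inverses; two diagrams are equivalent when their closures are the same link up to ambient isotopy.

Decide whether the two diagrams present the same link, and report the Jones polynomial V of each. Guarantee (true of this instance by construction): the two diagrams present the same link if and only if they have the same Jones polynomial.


equivalent: yes
D1 (bracket -A^-15 + A^-7 + A^-3 + A; 11 crossings at w = +1): V = -t^(1/2) - t^(3/2) - t^(5/2) + t^(9/2)
V(D2) = -t^(1/2) - t^(3/2) - t^(5/2) + t^(9/2)  [9 crossings, <D> = -A^-9 + A^-1 + A^3 + A^7, w = +3]
observation: from 11 to 9 crossings by R-moves: one link, two diagrams


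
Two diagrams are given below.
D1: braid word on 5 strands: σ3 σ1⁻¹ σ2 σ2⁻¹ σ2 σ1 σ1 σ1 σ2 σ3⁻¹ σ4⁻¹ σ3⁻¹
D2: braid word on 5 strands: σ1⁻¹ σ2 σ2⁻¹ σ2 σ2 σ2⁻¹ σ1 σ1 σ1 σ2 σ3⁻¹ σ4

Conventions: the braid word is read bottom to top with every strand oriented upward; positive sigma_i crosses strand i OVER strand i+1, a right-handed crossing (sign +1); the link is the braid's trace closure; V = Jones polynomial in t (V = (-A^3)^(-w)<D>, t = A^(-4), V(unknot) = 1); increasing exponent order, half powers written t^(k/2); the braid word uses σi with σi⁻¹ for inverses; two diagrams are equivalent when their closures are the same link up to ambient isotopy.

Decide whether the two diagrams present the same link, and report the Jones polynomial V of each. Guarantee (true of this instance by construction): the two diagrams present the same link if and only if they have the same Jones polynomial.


equivalent: yes
D1 (bracket -A^-18 + A^-14 - A^-10 + 2A^-6 - A^-2 + A^2; 12 crossings at w = +2): V = t - t^2 + 2t^3 - t^4 + t^5 - t^6
D2 (bracket -A^-12 + A^-8 - A^-4 + 2 - A^4 + A^8; 12 crossings at w = +4): V = t - t^2 + 2t^3 - t^4 + t^5 - t^6
key observation: from 12 to 12 crossings by R-moves: one link, two diagrams


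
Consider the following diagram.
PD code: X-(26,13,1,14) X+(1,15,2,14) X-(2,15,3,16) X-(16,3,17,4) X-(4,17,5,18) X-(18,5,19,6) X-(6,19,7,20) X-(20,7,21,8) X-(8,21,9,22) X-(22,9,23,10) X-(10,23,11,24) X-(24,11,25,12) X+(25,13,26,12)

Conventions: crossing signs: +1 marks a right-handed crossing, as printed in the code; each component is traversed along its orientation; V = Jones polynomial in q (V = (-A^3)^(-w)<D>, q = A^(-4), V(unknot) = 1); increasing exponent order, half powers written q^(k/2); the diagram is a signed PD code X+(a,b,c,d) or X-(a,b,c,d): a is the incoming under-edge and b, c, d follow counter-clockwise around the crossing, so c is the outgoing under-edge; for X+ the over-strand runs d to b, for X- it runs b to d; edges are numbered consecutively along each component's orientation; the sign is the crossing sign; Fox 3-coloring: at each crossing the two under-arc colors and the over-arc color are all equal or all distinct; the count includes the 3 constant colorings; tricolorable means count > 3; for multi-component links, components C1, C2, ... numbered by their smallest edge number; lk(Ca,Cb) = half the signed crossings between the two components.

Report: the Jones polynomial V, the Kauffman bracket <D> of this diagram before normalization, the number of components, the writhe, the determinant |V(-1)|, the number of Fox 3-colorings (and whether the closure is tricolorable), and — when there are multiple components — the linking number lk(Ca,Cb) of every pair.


V(q) = -q^-13 + q^-12 - q^-11 + q^-10 - q^-9 + q^-8 - q^-7 + q^-6 + q^-4
bracket: -A^-11 - A^-3 + A - A^5 + A^9 - A^13 + A^17 - A^21 + A^25, w = -9
1 component, writhe -9, over 13 crossings
det 9, colorings 9 of 3^13 — tricolorable
observation: V spans 9 powers of q: at least 9 crossings in any diagram


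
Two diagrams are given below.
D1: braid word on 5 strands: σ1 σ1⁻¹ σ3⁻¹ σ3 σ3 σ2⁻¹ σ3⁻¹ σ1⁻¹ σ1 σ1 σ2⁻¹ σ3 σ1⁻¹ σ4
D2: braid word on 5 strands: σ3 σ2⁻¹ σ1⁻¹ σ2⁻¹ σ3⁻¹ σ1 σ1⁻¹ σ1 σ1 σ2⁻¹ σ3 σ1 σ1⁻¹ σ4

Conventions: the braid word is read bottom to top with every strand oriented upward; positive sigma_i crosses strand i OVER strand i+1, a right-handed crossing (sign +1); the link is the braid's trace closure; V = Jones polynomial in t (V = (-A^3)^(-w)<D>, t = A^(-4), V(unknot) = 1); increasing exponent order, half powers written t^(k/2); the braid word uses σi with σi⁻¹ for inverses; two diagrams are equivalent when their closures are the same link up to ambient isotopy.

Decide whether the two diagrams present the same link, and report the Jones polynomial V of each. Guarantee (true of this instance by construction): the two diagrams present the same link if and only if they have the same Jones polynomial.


equivalent: yes
D1 (bracket 1; 14 crossings at w = 0): V = 1
V(D2) = 1  (w 0, c 14, <D> = 1)
key observation: Markov moves rewrite D1 (14 crossings) into D2 (14)


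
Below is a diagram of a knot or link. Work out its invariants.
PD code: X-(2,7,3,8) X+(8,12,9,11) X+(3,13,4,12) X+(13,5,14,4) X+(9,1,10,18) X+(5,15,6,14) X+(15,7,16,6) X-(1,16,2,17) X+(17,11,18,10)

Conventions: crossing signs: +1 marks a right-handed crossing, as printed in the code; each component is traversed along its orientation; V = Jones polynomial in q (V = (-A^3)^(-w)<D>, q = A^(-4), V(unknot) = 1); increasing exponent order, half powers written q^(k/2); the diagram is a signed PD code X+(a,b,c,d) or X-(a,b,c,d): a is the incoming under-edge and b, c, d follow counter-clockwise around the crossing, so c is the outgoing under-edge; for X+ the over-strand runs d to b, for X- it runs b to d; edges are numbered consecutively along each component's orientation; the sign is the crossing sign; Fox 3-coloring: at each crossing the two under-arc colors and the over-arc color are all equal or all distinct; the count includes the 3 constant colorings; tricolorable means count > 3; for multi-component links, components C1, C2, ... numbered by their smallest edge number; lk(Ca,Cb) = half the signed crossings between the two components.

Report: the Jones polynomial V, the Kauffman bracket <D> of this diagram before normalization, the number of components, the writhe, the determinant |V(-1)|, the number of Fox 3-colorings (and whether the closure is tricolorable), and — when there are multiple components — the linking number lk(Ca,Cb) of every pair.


V(q) = q^2 + q^4 - q^5 + q^6 - q^7
bracket: A^-13 - A^-9 + A^-5 - A^-1 - A^7, w = +5
1 component, writhe +5, over 9 crossings
det 5, colorings 3 of 3^9 — not tricolorable
observation: w = +5 shifts under R1 moves; the (-A^3)^(-5) factor cancels that in V


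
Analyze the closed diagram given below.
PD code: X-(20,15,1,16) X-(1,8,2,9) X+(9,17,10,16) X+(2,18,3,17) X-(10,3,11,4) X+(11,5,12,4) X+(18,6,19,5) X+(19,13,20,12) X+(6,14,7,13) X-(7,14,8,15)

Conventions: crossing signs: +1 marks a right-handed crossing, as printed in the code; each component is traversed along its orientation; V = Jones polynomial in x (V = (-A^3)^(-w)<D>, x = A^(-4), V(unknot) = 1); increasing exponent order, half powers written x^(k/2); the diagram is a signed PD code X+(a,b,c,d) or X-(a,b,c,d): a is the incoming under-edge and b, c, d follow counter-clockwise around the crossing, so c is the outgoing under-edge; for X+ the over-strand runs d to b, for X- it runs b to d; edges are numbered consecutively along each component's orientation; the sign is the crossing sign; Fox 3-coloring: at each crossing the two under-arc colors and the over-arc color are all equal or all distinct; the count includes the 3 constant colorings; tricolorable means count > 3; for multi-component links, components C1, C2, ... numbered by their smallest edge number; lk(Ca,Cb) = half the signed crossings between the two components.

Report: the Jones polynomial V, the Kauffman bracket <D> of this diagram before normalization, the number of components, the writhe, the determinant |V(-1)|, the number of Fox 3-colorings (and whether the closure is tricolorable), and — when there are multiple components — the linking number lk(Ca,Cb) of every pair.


V = 1
<D> = A^6 (w = +2)
1 component over 10 crossings, w = +2
3 Fox colorings among 3^10, |V(-1)| = 1: not tricolorable
why: w = +2 (over 10 crossings) is diagram-only; (-A^3)^(-2) removes it from V


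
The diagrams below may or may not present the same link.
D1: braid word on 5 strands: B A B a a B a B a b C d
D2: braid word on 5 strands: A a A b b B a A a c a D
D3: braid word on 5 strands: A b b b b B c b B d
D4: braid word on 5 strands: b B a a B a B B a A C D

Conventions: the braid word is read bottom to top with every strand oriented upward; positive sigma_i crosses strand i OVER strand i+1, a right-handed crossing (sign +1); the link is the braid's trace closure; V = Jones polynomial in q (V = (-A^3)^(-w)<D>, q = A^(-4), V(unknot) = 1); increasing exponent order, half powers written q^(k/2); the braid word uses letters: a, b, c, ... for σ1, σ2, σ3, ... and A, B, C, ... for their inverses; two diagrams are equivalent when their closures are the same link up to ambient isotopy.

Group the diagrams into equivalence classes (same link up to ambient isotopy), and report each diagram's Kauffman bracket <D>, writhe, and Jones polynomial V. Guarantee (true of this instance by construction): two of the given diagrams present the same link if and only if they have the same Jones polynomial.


grouping into links: {D1, D4} | {D2} | {D3}
V(D1) = -q^-3 + 2q^-2 - 2q^-1 + 3 - 2q + 2q^2 - q^3  (w 0, c 12, <D> = -A^-12 + 2A^-8 - 2A^-4 + 3 - 2A^4 + 2A^8 - A^12)
D2 (bracket A^6; 12 crossings at w = +2): V = 1
V(D3) = q + q^3 - q^4  (w +4, c 10, <D> = -A^-4 + 1 + A^8)
V(D4) = -q^-3 + 2q^-2 - 2q^-1 + 3 - 2q + 2q^2 - q^3  (w -2, c 12, <D> = -A^-18 + 2A^-14 - 2A^-10 + 3A^-6 - 2A^-2 + 2A^2 - A^6)
why: 3 values of V(q) split the 4 diagrams


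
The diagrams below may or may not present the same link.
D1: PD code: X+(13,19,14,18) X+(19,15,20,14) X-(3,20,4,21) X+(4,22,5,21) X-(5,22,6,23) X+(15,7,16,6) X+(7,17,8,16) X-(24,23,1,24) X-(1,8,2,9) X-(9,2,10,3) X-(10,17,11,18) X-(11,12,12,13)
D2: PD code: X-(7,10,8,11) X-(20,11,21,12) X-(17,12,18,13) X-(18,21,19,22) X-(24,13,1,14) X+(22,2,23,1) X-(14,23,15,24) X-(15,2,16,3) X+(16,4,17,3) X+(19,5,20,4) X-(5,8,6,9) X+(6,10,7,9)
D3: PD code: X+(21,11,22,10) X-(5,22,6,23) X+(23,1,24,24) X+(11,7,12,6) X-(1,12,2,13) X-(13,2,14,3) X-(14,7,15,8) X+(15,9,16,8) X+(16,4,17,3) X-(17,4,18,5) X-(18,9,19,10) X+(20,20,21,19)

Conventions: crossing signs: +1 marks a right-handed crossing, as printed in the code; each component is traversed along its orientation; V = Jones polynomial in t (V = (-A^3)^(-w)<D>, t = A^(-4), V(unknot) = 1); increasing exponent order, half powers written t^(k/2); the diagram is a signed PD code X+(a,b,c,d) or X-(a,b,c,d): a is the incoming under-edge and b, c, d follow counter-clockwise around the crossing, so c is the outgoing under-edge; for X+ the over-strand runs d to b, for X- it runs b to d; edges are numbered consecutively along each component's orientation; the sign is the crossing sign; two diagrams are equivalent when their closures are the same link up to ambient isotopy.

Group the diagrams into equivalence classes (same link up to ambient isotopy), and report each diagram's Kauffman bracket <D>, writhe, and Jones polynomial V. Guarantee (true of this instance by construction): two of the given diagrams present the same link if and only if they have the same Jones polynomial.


classes: {D1} | {D2} | {D3}
V(D1) = -t^-3 + 2t^-2 - 2t^-1 + 3 - 2t + 2t^2 - t^3  [12 crossings, <D> = -A^-18 + 2A^-14 - 2A^-10 + 3A^-6 - 2A^-2 + 2A^2 - A^6, w = -2]
D2 (bracket A^-12; 12 crossings at w = -4): V = 1
D3 (bracket A^4 + A^12 - A^16; 12 crossings at w = 0): V = -t^-4 + t^-3 + t^-1
note: V(t) takes 3 values over 3 diagrams, fixing the grouping


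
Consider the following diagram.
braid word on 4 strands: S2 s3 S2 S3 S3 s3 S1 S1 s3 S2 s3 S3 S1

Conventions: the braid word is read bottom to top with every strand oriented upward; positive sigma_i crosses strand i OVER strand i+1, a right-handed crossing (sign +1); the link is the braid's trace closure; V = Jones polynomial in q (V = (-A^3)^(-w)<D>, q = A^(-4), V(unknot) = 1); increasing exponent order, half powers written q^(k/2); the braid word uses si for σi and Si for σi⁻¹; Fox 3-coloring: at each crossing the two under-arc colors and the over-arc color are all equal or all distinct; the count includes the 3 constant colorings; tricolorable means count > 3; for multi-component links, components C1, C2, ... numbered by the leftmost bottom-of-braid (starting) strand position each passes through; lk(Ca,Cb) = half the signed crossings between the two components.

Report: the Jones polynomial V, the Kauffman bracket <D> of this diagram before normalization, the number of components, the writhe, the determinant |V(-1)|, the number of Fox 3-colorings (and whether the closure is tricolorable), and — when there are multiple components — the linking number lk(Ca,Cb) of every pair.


Jones polynomial: V(q) = -q^-7 + q^-6 - q^-5 + q^-4 + q^-2
<D> = -A^-7 - A + A^5 - A^9 + A^13; writhe -5
components 1, writhe -5 (13 crossings)
3-colorings: 3 of 3^13, det 5 — not tricolorable
note: free reduction leaves σ2⁻¹ σ3 σ2⁻¹ σ3⁻¹ σ1⁻¹ σ1⁻¹ σ3 σ2⁻¹ σ1⁻¹ of the original 13 letters


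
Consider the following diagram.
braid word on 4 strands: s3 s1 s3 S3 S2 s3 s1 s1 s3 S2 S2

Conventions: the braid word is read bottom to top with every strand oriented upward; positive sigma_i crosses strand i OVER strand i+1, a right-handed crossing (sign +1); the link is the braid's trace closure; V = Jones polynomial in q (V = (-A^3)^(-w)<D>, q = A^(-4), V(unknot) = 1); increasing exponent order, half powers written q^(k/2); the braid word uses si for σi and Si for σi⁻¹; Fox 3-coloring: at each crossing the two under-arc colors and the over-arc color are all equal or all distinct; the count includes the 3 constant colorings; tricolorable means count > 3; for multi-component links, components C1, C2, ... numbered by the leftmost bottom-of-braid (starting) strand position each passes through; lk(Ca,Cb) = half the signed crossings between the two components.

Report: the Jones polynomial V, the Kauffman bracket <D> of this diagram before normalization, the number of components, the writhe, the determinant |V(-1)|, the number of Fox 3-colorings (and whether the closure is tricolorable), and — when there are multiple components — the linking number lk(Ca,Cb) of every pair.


Jones polynomial: V(q) = -q^-2 + 3q^-1 - 5 + 8q - 8q^2 + 9q^3 - 8q^4 + 5q^5 - 3q^6 + q^7
<D> = -A^-19 + 3A^-15 - 5A^-11 + 8A^-7 - 9A^-3 + 8A - 8A^5 + 5A^9 - 3A^13 + A^17; writhe +3
components 1, writhe +3 (11 crossings)
3-colorings: 9 of 3^11, det 51 — tricolorable
note: the word shrinks to σ3 σ1 σ2⁻¹ σ3 σ1 σ1 σ3 σ2⁻¹ σ2⁻¹ after cancelling


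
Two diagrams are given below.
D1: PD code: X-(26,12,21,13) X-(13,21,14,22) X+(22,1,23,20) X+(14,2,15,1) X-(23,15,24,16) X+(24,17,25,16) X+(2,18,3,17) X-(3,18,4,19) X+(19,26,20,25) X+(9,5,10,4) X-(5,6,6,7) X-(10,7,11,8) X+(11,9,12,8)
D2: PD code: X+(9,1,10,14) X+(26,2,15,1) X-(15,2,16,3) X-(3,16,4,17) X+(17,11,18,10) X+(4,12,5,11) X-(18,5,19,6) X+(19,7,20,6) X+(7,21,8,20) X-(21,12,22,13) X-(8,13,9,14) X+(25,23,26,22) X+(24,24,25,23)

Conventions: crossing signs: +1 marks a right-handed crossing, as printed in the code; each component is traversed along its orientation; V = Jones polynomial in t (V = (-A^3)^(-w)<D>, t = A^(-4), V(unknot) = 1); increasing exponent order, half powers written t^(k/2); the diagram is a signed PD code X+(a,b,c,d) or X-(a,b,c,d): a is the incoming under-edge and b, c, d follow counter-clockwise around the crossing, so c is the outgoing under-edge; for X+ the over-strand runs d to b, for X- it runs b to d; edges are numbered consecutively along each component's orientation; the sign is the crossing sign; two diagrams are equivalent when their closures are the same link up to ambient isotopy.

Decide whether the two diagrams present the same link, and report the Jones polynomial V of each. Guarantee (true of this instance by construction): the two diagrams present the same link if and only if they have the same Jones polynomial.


same link: yes
V(D1) = -t^(-1/2) - t^(1/2)  [13 crossings, <D> = A + A^5, w = +1]
V(D2) = -t^(-1/2) - t^(1/2)  [13 crossings, <D> = A^7 + A^11, w = +3]
insight: all 2 diagrams share one V(t), hence one class


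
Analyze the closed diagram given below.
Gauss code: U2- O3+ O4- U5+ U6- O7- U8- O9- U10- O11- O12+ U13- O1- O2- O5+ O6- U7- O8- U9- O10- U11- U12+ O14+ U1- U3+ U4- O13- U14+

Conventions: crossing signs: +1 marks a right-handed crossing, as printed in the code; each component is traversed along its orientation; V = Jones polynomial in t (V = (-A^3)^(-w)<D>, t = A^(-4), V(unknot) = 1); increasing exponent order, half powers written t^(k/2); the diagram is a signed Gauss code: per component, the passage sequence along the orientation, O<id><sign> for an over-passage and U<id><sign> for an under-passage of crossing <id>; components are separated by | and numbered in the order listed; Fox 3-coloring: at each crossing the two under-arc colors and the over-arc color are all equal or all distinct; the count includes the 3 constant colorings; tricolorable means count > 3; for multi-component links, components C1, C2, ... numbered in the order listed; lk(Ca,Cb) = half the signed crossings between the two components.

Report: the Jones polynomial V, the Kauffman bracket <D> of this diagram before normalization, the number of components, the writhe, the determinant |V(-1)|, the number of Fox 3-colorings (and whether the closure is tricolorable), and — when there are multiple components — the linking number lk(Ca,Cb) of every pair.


Jones polynomial: V(t) = -t^-9 + t^-8 - 2t^-7 + 3t^-6 - 2t^-5 + 2t^-4 - t^-3 + t^-2
<D> = A^-10 - A^-6 + 2A^-2 - 2A^2 + 3A^6 - 2A^10 + A^14 - A^18; writhe -6
components 1, writhe -6 (14 crossings)
3-colorings: 3 of 3^14, det 13 — not tricolorable
note: V spans 7 powers of t: at least 7 crossings in any diagram


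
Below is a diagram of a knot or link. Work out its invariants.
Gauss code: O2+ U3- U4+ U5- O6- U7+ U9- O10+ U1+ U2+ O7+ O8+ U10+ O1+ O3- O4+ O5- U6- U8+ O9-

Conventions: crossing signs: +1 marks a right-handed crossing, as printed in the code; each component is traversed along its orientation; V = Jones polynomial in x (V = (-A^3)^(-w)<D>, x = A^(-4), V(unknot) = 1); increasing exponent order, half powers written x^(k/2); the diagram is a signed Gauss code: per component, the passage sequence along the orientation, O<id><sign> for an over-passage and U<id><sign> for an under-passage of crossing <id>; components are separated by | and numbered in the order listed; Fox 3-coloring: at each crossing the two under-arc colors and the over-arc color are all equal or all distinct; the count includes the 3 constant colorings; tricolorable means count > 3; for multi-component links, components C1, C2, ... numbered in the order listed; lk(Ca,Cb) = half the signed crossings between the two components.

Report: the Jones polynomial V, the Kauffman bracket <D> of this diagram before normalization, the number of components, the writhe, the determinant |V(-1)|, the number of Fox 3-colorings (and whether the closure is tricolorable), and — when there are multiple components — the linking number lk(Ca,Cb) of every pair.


Jones polynomial: V(x) = -x^-1 + 2 - x + 2x^2 - x^3 + x^4 - x^5
<D> = -A^-14 + A^-10 - A^-6 + 2A^-2 - A^2 + 2A^6 - A^10; writhe +2
components 1, writhe +2 (10 crossings)
3-colorings: 9 of 3^10, det 9 — tricolorable
note: V spans 6 powers of x: at least 6 crossings in any diagram


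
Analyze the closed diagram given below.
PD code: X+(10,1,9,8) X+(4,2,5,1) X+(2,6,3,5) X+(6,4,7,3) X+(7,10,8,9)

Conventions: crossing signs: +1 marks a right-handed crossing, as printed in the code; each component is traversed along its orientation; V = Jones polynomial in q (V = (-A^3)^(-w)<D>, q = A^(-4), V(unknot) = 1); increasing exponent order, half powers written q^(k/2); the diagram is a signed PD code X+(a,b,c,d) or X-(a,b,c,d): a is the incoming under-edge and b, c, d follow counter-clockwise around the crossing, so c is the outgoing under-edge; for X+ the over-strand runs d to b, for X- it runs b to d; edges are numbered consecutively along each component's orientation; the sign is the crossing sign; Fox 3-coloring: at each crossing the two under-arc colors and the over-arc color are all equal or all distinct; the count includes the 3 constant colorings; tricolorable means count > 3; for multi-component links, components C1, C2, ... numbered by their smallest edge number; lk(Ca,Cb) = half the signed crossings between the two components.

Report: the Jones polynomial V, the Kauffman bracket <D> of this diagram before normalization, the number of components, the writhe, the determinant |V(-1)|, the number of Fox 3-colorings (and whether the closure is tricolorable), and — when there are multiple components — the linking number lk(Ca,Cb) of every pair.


V = -q^(3/2) - 2q^(7/2) + q^(9/2) - q^(11/2) + q^(13/2)
<D> = -A^-11 + A^-7 - A^-3 + 2A + A^9 (w = +5)
2 components over 5 crossings, w = +5
lk(C1,C2): +1
9 Fox colorings among 3^5, |V(-1)| = 6: tricolorable
why: span 5 respects span(V) <= c + mu - 1 = 6 for this 2-component diagram
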